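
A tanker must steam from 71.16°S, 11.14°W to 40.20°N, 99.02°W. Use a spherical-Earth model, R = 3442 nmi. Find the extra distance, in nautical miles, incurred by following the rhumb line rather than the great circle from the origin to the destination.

Great circle: cos σ = sin φ₁ sin φ₂ + cos φ₁ cos φ₂ cos Δλ,  σ = 2.2165 rad → d_gc = 7629.2 nmi
Rhumb line: Δψ = +2.5638, q = Δφ/Δψ = 0.7581, d_rh = R√(Δφ²+q²Δλ²) = 7795.6 nmi
Excess = 7795.6 − 7629.2 = 166.4 ≈ 166 nmi

166 nmi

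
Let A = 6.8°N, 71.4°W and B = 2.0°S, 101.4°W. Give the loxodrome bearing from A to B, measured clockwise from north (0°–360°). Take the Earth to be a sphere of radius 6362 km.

Meridional parts: M(φ₁)=+0.1190, M(φ₂)=-0.0349 → ΔM = -0.1539;  Δλ = -0.5236 rad
tan C = Δλ / ΔM = +3.4027 → C = 253.62°

253.6°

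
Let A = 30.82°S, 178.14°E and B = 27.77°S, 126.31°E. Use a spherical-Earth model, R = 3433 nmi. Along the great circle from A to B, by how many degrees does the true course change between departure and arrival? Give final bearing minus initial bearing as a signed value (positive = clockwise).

+26.8°

Initial bearing θ₁ = atan2(sin Δλ cos φ₂, cos φ₁ sin φ₂ − sin φ₁ cos φ₂ cos Δλ) = 260.22°
Final bearing θ₂ = (initial bearing from the destination back to the start) + 180° = 286.97°
Δθ = θ₂ − θ₁ = +26.8°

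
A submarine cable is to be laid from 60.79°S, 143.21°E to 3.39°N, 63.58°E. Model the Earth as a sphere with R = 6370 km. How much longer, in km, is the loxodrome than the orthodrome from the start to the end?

264 km

Great circle: cos σ = sin φ₁ sin φ₂ + cos φ₁ cos φ₂ cos Δλ,  σ = 1.5347 rad → d_gc = 9776.1 km
Rhumb line: Δψ = +1.4041, q = Δφ/Δψ = 0.7978, d_rh = R√(Δφ²+q²Δλ²) = 10039.8 km
Excess = 10039.8 − 9776.1 = 263.7 ≈ 264 km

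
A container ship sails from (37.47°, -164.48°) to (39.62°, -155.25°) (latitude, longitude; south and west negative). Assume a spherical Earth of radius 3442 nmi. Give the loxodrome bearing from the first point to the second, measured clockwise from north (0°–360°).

Δψ = ln[tan(π/4+φ₂/2)/tan(π/4+φ₁/2)] = +0.0480
Δλ = +0.1611 rad (taken the short way round)
course = atan2(Δλ, Δψ) = 73.41°

73.4°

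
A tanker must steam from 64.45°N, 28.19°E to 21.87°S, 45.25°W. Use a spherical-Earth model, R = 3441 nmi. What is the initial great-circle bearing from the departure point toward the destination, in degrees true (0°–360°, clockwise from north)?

245.8°

θ = atan2( sin Δλ·cos φ₂ ,  cos φ₁ sin φ₂ − sin φ₁ cos φ₂ cos Δλ )
  = atan2(-0.8895, -0.3993) = 245.83°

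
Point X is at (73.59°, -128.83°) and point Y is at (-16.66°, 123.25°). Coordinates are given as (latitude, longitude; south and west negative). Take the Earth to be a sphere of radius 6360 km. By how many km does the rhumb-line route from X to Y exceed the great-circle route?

789 km

Great circle: cos σ = sin φ₁ sin φ₂ + cos φ₁ cos φ₂ cos Δλ,  σ = 1.9372 rad → d_gc = 12320.8 km
Rhumb line: Δψ = -2.2316, q = Δφ/Δψ = 0.7059, d_rh = R√(Δφ²+q²Δλ²) = 13109.5 km
Excess = 13109.5 − 12320.8 = 788.7 ≈ 789 km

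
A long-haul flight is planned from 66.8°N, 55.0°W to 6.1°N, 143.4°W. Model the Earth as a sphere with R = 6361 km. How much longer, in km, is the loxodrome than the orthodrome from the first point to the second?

Great circle: cos σ = sin φ₁ sin φ₂ + cos φ₁ cos φ₂ cos Δλ,  σ = 1.4620 rad → d_gc = 9299.6 km
Rhumb line: Δψ = -1.4768, q = Δφ/Δψ = 0.7174, d_rh = R√(Δφ²+q²Δλ²) = 9746.0 km
Excess = 9746.0 − 9299.6 = 446.4 ≈ 446 km

446 km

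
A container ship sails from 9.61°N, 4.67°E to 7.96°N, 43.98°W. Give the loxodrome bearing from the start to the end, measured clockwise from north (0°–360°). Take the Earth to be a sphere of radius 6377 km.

Δψ = ln[tan(π/4+φ₂/2)/tan(π/4+φ₁/2)] = -0.0291
Δλ = -0.8491 rad (taken the short way round)
course = atan2(Δλ, Δψ) = 268.03°

268.0°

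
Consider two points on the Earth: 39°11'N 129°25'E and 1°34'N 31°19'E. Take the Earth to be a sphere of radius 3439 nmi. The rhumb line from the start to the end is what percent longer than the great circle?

Great circle: σ = 1.6628 rad → d_gc = Rσ = 5718.5 nmi
Rhumb: Δφ = -0.6565, Δλ = -1.7122, Δψ = -0.7171, q = Δφ/Δψ = 0.9156 → d_rh = R√(Δφ²+q²Δλ²) = 5844.8 nmi
Excess = (5844.8 − 5718.5) / 5718.5 = 126.3 / 5718.5 = 2.21% ≈ 2.2%

2.2%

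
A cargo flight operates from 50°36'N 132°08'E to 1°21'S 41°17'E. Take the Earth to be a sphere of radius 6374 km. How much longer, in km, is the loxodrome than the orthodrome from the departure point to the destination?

275 km

Great circle: cos σ = sin φ₁ sin φ₂ + cos φ₁ cos φ₂ cos Δλ,  σ = 1.5984 rad → d_gc = 10188.3 km
Rhumb line: Δψ = -1.0506, q = Δφ/Δψ = 0.8630, d_rh = R√(Δφ²+q²Δλ²) = 10463.1 km
Excess = 10463.1 − 10188.3 = 274.8 ≈ 275 km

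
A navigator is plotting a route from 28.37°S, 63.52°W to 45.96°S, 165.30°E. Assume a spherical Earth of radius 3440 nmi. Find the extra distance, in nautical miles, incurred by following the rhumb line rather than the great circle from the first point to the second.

698 nmi

Great circle: cos σ = sin φ₁ sin φ₂ + cos φ₁ cos φ₂ cos Δλ,  σ = 1.6320 rad → d_gc = 5614.1 nmi
Rhumb line: Δψ = -0.3886, q = Δφ/Δψ = 0.7901, d_rh = R√(Δφ²+q²Δλ²) = 6311.9 nmi
Excess = 6311.9 − 5614.1 = 697.8 ≈ 698 nmi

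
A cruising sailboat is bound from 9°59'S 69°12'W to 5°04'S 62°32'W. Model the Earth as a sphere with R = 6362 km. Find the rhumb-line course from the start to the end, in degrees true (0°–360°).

Meridional parts: M(φ₁)=-0.1751, M(φ₂)=-0.0885 → ΔM = +0.0866;  Δλ = +0.1164 rad
tan C = Δλ / ΔM = +1.3438 → C = 53.35°

53.3°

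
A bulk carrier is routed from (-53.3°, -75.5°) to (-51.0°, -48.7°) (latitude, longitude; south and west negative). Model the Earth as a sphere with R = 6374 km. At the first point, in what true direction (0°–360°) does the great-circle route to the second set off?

92.8°

N = sin Δλ·cos φ₂ = +0.2837;  D = cos φ₁ sin φ₂ − sin φ₁ cos φ₂ cos Δλ = -0.0141
initial course = atan2(N, D) = 92.84°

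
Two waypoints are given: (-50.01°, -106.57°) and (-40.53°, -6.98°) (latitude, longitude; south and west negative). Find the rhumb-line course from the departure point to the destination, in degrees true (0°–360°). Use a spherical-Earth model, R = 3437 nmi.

Δψ = ln[tan(π/4+φ₂/2)/tan(π/4+φ₁/2)] = +0.2359
Δλ = +1.7382 rad (taken the short way round)
course = atan2(Δλ, Δψ) = 82.27°

82.3°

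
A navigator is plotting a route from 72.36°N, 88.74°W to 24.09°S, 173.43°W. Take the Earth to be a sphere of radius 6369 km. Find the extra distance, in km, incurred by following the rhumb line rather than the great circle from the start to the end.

Great circle: cos σ = sin φ₁ sin φ₂ + cos φ₁ cos φ₂ cos Δλ,  σ = 1.9427 rad → d_gc = 12373.0 km
Rhumb line: Δψ = -2.2967, q = Δφ/Δψ = 0.7330, d_rh = R√(Δφ²+q²Δλ²) = 12749.9 km
Excess = 12749.9 − 12373.0 = 376.9 ≈ 377 km

377 km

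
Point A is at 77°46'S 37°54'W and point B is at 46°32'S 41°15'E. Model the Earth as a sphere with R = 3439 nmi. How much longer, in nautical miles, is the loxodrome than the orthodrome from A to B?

167 nmi

Great circle: cos σ = sin φ₁ sin φ₂ + cos φ₁ cos φ₂ cos Δλ,  σ = 0.7426 rad → d_gc = 2553.7 nmi
Rhumb line: Δψ = +1.3137, q = Δφ/Δψ = 0.4150, d_rh = R√(Δφ²+q²Δλ²) = 2720.4 nmi
Excess = 2720.4 − 2553.7 = 166.7 ≈ 167 nmi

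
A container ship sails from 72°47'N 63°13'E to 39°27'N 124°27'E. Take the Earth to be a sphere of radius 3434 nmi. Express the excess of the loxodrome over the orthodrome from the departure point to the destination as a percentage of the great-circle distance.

Great circle: σ = 0.7714 rad → d_gc = Rσ = 2649.0 nmi
Rhumb: Δφ = -0.5818, Δλ = +1.0687, Δψ = -1.1375, q = Δφ/Δψ = 0.5115 → d_rh = R√(Δφ²+q²Δλ²) = 2741.3 nmi
Excess = (2741.3 − 2649.0) / 2649.0 = 92.3 / 2649.0 = 3.48% ≈ 3.5%

3.5%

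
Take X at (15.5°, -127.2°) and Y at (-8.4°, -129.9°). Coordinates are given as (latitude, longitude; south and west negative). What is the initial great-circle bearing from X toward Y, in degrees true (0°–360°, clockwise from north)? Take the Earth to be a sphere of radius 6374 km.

186.6°

N = sin Δλ·cos φ₂ = -0.0466;  D = cos φ₁ sin φ₂ − sin φ₁ cos φ₂ cos Δλ = -0.4048
initial course = atan2(N, D) = 186.57°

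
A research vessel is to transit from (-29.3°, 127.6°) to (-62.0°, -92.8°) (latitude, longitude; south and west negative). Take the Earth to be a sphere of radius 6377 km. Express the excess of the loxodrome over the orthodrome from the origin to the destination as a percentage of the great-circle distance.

Great circle: σ = 1.4502 rad → d_gc = Rσ = 9247.8 km
Rhumb: Δφ = -0.5707, Δλ = +2.4365, Δψ = -0.8537, q = Δφ/Δψ = 0.6685 → d_rh = R√(Δφ²+q²Δλ²) = 11005.9 km
Excess = (11005.9 − 9247.8) / 9247.8 = 1758.1 / 9247.8 = 19.01% ≈ 19.0%

19.0%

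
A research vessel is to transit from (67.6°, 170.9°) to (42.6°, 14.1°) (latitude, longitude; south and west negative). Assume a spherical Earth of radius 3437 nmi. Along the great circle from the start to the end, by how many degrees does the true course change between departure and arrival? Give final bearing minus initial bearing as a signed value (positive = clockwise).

-152.5°

Initial bearing θ₁ = atan2(sin Δλ cos φ₂, cos φ₁ sin φ₂ − sin φ₁ cos φ₂ cos Δλ) = 341.83°
Final bearing θ₂ = (initial bearing from the destination back to the start) + 180° = 189.29°
Δθ = θ₂ − θ₁ = -152.5°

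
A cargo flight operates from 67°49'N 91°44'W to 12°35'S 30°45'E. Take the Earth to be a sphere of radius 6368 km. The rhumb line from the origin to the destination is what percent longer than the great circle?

Great circle: σ = 1.9819 rad → d_gc = Rσ = 12620.9 km
Rhumb: Δφ = -1.4032, Δλ = +2.1377, Δψ = -1.8508, q = Δφ/Δψ = 0.7582 → d_rh = R√(Δφ²+q²Δλ²) = 13651.8 km
Excess = (13651.8 − 12620.9) / 12620.9 = 1030.9 / 12620.9 = 8.17% ≈ 8.2%

8.2%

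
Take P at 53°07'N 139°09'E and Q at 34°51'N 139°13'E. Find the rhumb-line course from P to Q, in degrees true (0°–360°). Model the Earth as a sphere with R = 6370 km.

Meridional parts: M(φ₁)=+1.0982, M(φ₂)=+0.6496 → ΔM = -0.4486;  Δλ = +0.0012 rad
tan C = Δλ / ΔM = -0.0026 → C = 179.85°

179.9°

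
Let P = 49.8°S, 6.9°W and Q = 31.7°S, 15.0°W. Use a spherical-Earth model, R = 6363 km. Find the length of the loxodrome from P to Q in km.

Rhumb course C = atan2(Δλ, Δψ) with Δψ = ln[tan(π/4+φ₂/2)/tan(π/4+φ₁/2)] = +0.4214, Δλ = -0.1414 → C = 341.45°
d = R·|Δφ| / |cos C| = 6363·0.31590 / 0.94807 = 2120 km

2120 km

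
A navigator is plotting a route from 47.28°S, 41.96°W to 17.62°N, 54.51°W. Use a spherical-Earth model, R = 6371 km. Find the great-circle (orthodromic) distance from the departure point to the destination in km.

cos σ = sin φ₁ sin φ₂ + cos φ₁ cos φ₂ cos Δλ
      = sin(-47.28°)sin(17.62°) + cos(-47.28°)cos(17.62°)cos(-12.55°) = 0.4088
σ = 65.874° → d = Rσ = 6371·1.14971 = 7325 km

7325 km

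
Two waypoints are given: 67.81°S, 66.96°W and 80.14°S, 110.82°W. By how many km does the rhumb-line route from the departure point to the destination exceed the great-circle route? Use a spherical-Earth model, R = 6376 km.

41 km

Great circle: cos σ = sin φ₁ sin φ₂ + cos φ₁ cos φ₂ cos Δλ,  σ = 0.2877 rad → d_gc = 1834.5 km
Rhumb line: Δψ = -0.8213, q = Δφ/Δψ = 0.2620, d_rh = R√(Δφ²+q²Δλ²) = 1875.7 km
Excess = 1875.7 − 1834.5 = 41.2 ≈ 41 km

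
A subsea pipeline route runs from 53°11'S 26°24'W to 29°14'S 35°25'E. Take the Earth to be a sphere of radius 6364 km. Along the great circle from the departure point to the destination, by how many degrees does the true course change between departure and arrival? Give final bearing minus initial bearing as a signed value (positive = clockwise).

At departure: θ₁ = atan2(sin Δλ cos φ₂, cos φ₁ sin φ₂ − sin φ₁ cos φ₂ cos Δλ) = 87.22°
At arrival: θ₂ = atan2(sin Δλ cos φ₁, −cos φ₂ sin φ₁ + sin φ₂ cos φ₁ cos Δλ) = 43.31°
Δθ = θ₂ − θ₁ = -43.9°

-43.9°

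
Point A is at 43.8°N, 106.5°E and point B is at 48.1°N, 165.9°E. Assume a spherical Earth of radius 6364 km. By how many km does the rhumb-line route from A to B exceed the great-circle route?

112 km

Great circle: cos σ = sin φ₁ sin φ₂ + cos φ₁ cos φ₂ cos Δλ,  σ = 0.7067 rad → d_gc = 4497.17 km
Rhumb line: Δψ = +0.1080, q = Δφ/Δψ = 0.6948, d_rh = R√(Δφ²+q²Δλ²) = 4608.74 km
Excess = 4608.74 − 4497.17 = 111.57 ≈ 112 km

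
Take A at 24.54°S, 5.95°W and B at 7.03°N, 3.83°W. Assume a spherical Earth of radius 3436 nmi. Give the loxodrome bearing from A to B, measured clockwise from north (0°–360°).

3.7°

Meridional parts: M(φ₁)=-0.4420, M(φ₂)=+0.1230 → ΔM = +0.5650;  Δλ = +0.0370 rad
tan C = Δλ / ΔM = +0.0655 → C = 3.75°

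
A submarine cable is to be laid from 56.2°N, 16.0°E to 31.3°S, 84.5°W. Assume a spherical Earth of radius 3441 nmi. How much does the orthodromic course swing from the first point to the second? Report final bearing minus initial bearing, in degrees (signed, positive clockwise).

At departure: θ₁ = atan2(sin Δλ cos φ₂, cos φ₁ sin φ₂ − sin φ₁ cos φ₂ cos Δλ) = 259.24°
At arrival: θ₂ = atan2(sin Δλ cos φ₁, −cos φ₂ sin φ₁ + sin φ₂ cos φ₁ cos Δλ) = 219.76°
Δθ = θ₂ − θ₁ = -39.5°

-39.5°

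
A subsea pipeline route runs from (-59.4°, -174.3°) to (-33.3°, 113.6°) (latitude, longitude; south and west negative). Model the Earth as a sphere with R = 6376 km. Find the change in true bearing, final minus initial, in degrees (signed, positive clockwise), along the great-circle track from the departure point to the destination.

At departure: θ₁ = atan2(sin Δλ cos φ₂, cos φ₁ sin φ₂ − sin φ₁ cos φ₂ cos Δλ) = 265.80°
At arrival: θ₂ = atan2(sin Δλ cos φ₁, −cos φ₂ sin φ₁ + sin φ₂ cos φ₁ cos Δλ) = 322.60°
Δθ = θ₂ − θ₁ = +56.8°

+56.8°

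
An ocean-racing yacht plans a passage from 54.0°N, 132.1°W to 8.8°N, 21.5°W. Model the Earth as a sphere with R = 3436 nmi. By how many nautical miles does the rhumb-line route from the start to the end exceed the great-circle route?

Great circle: cos σ = sin φ₁ sin φ₂ + cos φ₁ cos φ₂ cos Δλ,  σ = 1.6515 rad → d_gc = 5674.5 nmi
Rhumb line: Δψ = -0.9700, q = Δφ/Δψ = 0.8133, d_rh = R√(Δφ²+q²Δλ²) = 6037.1 nmi
Excess = 6037.1 − 5674.5 = 362.6 ≈ 363 nmi

363 nmi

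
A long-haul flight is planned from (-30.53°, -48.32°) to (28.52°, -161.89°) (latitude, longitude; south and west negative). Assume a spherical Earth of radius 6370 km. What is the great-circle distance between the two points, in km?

cos σ = sin φ₁ sin φ₂ + cos φ₁ cos φ₂ cos Δλ
      = sin(-30.53°)sin(28.52°) + cos(-30.53°)cos(28.52°)cos(-113.57°) = -0.5452
σ = 123.037° → d = Rσ = 6370·2.14740 = 13679 km

13679 km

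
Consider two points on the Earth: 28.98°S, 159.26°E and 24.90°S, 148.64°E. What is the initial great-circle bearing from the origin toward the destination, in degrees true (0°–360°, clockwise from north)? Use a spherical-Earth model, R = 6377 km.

290.8°

θ = atan2( sin Δλ·cos φ₂ ,  cos φ₁ sin φ₂ − sin φ₁ cos φ₂ cos Δλ )
  = atan2(-0.1672, +0.0636) = 290.84°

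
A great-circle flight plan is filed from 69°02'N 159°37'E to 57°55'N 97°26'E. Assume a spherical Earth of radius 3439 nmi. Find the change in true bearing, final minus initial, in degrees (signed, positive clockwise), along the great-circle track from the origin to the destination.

At departure: θ₁ = atan2(sin Δλ cos φ₂, cos φ₁ sin φ₂ − sin φ₁ cos φ₂ cos Δλ) = 278.68°
At arrival: θ₂ = atan2(sin Δλ cos φ₁, −cos φ₂ sin φ₁ + sin φ₂ cos φ₁ cos Δλ) = 221.76°
Δθ = θ₂ − θ₁ = -56.9°

-56.9°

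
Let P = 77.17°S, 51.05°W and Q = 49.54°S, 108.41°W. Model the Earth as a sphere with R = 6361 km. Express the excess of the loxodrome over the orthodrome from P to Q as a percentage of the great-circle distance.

3.4%

Great circle: σ = 0.6101 rad → d_gc = Rσ = 3880.9 km
Rhumb: Δφ = +0.4822, Δλ = -1.0011, Δψ = +1.1871, q = Δφ/Δψ = 0.4062 → d_rh = R√(Δφ²+q²Δλ²) = 4012.6 km
Excess = (4012.6 − 3880.9) / 3880.9 = 131.7 / 3880.9 = 3.39% ≈ 3.4%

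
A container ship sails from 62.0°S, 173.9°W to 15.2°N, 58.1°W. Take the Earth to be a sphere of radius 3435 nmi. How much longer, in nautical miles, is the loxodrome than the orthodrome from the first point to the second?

Great circle: cos σ = sin φ₁ sin φ₂ + cos φ₁ cos φ₂ cos Δλ,  σ = 2.0138 rad → d_gc = 6917.5 nmi
Rhumb line: Δψ = +1.6574, q = Δφ/Δψ = 0.8129, d_rh = R√(Δφ²+q²Δλ²) = 7298.8 nmi
Excess = 7298.8 − 6917.5 = 381.3 ≈ 381 nmi

381 nmi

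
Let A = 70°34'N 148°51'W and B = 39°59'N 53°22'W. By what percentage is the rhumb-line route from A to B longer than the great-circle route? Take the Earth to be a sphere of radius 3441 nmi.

9.0%

Great circle: σ = 0.9501 rad → d_gc = Rσ = 3269.3 nmi
Rhumb: Δφ = -0.5338, Δλ = +1.6665, Δψ = -1.0022, q = Δφ/Δψ = 0.5326 → d_rh = R√(Δφ²+q²Δλ²) = 3563.9 nmi
Excess = (3563.9 − 3269.3) / 3269.3 = 294.6 / 3269.3 = 9.01% ≈ 9.0%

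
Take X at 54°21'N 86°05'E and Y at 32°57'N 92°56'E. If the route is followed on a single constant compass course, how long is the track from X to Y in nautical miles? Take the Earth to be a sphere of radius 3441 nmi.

1318 nmi

Δψ = ln[tan(π/4+φ₂/2)/tan(π/4+φ₁/2)] = -0.5249;  Δφ = -0.3735 rad,  Δλ = +0.1196 rad
q = Δφ/Δψ = 0.7115
d = R·√(Δφ² + q²Δλ²) = 3441·0.38307 = 1318 nmi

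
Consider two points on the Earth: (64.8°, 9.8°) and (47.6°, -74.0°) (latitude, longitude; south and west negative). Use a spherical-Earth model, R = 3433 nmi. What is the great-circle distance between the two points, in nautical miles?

2735 nmi

cos σ = sin φ₁ sin φ₂ + cos φ₁ cos φ₂ cos Δλ
      = sin(64.80°)sin(47.60°) + cos(64.80°)cos(47.60°)cos(-83.80°) = 0.6992
σ = 45.639° → d = Rσ = 3433·0.79654 = 2735 nmi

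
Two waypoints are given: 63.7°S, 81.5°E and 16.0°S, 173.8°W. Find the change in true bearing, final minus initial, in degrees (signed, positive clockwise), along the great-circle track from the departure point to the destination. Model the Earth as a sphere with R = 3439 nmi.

-84.5°

At departure: θ₁ = atan2(sin Δλ cos φ₂, cos φ₁ sin φ₂ − sin φ₁ cos φ₂ cos Δλ) = 110.13°
At arrival: θ₂ = atan2(sin Δλ cos φ₁, −cos φ₂ sin φ₁ + sin φ₂ cos φ₁ cos Δλ) = 25.64°
Δθ = θ₂ − θ₁ = -84.5°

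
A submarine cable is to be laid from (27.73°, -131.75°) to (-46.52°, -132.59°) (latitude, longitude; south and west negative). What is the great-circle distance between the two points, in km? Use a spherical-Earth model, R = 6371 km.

8257 km

cos σ = sin φ₁ sin φ₂ + cos φ₁ cos φ₂ cos Δλ
      = sin(27.73°)sin(-46.52°) + cos(27.73°)cos(-46.52°)cos(-0.84°) = 0.2714
σ = 74.254° → d = Rσ = 6371·1.29597 = 8257 km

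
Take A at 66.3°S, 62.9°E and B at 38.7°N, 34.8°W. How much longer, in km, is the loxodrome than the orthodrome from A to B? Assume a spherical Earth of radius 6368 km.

Great circle: cos σ = sin φ₁ sin φ₂ + cos φ₁ cos φ₂ cos Δλ,  σ = 2.2326 rad → d_gc = 14217.2 km
Rhumb line: Δψ = +2.2951, q = Δφ/Δψ = 0.7985, d_rh = R√(Δφ²+q²Δλ²) = 14538.5 km
Excess = 14538.5 − 14217.2 = 321.3 ≈ 321 km

321 km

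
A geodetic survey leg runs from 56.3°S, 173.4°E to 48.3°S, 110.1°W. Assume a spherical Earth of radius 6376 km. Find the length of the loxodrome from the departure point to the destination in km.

5263 km

Δψ = ln[tan(π/4+φ₂/2)/tan(π/4+φ₁/2)] = +0.2291;  Δφ = +0.1396 rad,  Δλ = +1.3352 rad
q = Δφ/Δψ = 0.6094
d = R·√(Δφ² + q²Δλ²) = 6376·0.82550 = 5263 km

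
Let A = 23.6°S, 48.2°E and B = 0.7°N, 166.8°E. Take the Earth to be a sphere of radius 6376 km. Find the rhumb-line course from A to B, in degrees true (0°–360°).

78.1°

Δψ = ln[tan(π/4+φ₂/2)/tan(π/4+φ₁/2)] = +0.4363
Δλ = +2.0700 rad (taken the short way round)
course = atan2(Δλ, Δψ) = 78.10°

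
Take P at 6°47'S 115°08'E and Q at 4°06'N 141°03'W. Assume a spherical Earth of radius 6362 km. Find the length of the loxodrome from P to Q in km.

Rhumb course C = atan2(Δλ, Δψ) with Δψ = ln[tan(π/4+φ₂/2)/tan(π/4+φ₁/2)] = +0.1903, Δλ = +1.8119 → C = 84.00°
d = R·|Δφ| / |cos C| = 6362·0.18995 / 0.10444 = 11570 km

11570 km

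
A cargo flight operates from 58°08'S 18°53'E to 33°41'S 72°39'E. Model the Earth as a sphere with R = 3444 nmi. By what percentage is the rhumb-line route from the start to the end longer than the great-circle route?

Great circle: σ = 0.7515 rad → d_gc = Rσ = 2588.1 nmi
Rhumb: Δφ = +0.4267, Δλ = +0.9384, Δψ = +0.6286, q = Δφ/Δψ = 0.6789 → d_rh = R√(Δφ²+q²Δλ²) = 2640.9 nmi
Excess = (2640.9 − 2588.1) / 2588.1 = 52.8 / 2588.1 = 2.04% ≈ 2.0%

2.0%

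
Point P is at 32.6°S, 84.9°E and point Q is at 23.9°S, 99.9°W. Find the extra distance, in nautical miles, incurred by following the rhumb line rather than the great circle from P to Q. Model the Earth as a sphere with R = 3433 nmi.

1859 nmi

Great circle: cos σ = sin φ₁ sin φ₂ + cos φ₁ cos φ₂ cos Δλ,  σ = 2.1522 rad → d_gc = 7388.7 nmi
Rhumb line: Δψ = +0.1726, q = Δφ/Δψ = 0.8796, d_rh = R√(Δφ²+q²Δλ²) = 9247.8 nmi
Excess = 9247.8 − 7388.7 = 1859.1 ≈ 1859 nmi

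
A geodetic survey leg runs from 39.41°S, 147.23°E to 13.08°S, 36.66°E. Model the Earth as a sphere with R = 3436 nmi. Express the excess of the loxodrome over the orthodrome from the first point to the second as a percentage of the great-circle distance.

Great circle: σ = 1.6918 rad → d_gc = Rσ = 5813.1 nmi
Rhumb: Δφ = +0.4595, Δλ = -1.9298, Δψ = +0.5192, q = Δφ/Δψ = 0.8851 → d_rh = R√(Δφ²+q²Δλ²) = 6077.4 nmi
Excess = (6077.4 − 5813.1) / 5813.1 = 264.3 / 5813.1 = 4.547% ≈ 4.5%

4.5%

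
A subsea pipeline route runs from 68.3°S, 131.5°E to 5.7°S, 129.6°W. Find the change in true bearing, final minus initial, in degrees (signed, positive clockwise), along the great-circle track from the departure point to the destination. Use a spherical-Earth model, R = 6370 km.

At departure: θ₁ = atan2(sin Δλ cos φ₂, cos φ₁ sin φ₂ − sin φ₁ cos φ₂ cos Δλ) = 100.36°
At arrival: θ₂ = atan2(sin Δλ cos φ₁, −cos φ₂ sin φ₁ + sin φ₂ cos φ₁ cos Δλ) = 21.44°
Δθ = θ₂ − θ₁ = -78.9°

-78.9°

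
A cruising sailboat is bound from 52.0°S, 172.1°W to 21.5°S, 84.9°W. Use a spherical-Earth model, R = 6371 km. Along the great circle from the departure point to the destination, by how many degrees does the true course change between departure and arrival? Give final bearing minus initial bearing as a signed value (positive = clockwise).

-61.1°

At departure: θ₁ = atan2(sin Δλ cos φ₂, cos φ₁ sin φ₂ − sin φ₁ cos φ₂ cos Δλ) = 101.54°
At arrival: θ₂ = atan2(sin Δλ cos φ₁, −cos φ₂ sin φ₁ + sin φ₂ cos φ₁ cos Δλ) = 40.41°
Δθ = θ₂ − θ₁ = -61.1°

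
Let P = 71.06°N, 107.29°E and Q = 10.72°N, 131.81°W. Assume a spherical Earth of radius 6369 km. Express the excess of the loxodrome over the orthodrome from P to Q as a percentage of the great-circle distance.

11.7%

Great circle: σ = 1.5586 rad → d_gc = Rσ = 9926.9 km
Rhumb: Δφ = -1.0531, Δλ = +2.1101, Δψ = -1.6027, q = Δφ/Δψ = 0.6571 → d_rh = R√(Δφ²+q²Δλ²) = 11089.2 km
Excess = (11089.2 − 9926.9) / 9926.9 = 1162.3 / 9926.9 = 11.71% ≈ 11.7%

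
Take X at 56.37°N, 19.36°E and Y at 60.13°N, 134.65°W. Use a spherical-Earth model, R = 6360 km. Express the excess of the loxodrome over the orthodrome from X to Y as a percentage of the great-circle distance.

Great circle: σ = 1.0769 rad → d_gc = Rσ = 6848.9 km
Rhumb: Δφ = +0.0656, Δλ = -2.6880, Δψ = +0.1249, q = Δφ/Δψ = 0.5256 → d_rh = R√(Δφ²+q²Δλ²) = 8995.6 km
Excess = (8995.6 − 6848.9) / 6848.9 = 2146.7 / 6848.9 = 31.34% ≈ 31.3%

31.3%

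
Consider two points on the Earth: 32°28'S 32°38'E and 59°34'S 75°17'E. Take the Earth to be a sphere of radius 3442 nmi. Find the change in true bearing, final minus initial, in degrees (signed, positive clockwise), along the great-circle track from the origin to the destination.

-32.2°

At departure: θ₁ = atan2(sin Δλ cos φ₂, cos φ₁ sin φ₂ − sin φ₁ cos φ₂ cos Δλ) = 146.95°
At arrival: θ₂ = atan2(sin Δλ cos φ₁, −cos φ₂ sin φ₁ + sin φ₂ cos φ₁ cos Δλ) = 114.72°
Δθ = θ₂ − θ₁ = -32.2°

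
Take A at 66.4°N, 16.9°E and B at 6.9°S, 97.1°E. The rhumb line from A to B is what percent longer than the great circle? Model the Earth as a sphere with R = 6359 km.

Great circle: σ = 1.6132 rad → d_gc = Rσ = 10258.6 km
Rhumb: Δφ = -1.2793, Δλ = +1.3998, Δψ = -1.6866, q = Δφ/Δψ = 0.7585 → d_rh = R√(Δφ²+q²Δλ²) = 10572.1 km
Excess = (10572.1 − 10258.6) / 10258.6 = 313.5 / 10258.6 = 3.06% ≈ 3.1%

3.1%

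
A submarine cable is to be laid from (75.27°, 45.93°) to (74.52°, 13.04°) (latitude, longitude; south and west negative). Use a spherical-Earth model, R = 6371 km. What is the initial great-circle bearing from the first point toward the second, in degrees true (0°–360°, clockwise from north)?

θ = atan2( sin Δλ·cos φ₂ ,  cos φ₁ sin φ₂ − sin φ₁ cos φ₂ cos Δλ )
  = atan2(-0.1449, +0.0283) = 281.04°

281.0°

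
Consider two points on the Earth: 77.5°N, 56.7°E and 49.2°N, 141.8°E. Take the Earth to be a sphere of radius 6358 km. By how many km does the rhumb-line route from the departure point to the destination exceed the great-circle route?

357 km

Great circle: cos σ = sin φ₁ sin φ₂ + cos φ₁ cos φ₂ cos Δλ,  σ = 0.7210 rad → d_gc = 4584.3 km
Rhumb line: Δψ = -1.2225, q = Δφ/Δψ = 0.4040, d_rh = R√(Δφ²+q²Δλ²) = 4941.5 km
Excess = 4941.5 − 4584.3 = 357.2 ≈ 357 km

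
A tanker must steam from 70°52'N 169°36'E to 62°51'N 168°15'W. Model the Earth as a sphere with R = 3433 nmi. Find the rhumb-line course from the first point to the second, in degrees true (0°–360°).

132.9°

Δψ = ln[tan(π/4+φ₂/2)/tan(π/4+φ₁/2)] = -0.3596
Δλ = +0.3866 rad (taken the short way round)
course = atan2(Δλ, Δψ) = 132.92°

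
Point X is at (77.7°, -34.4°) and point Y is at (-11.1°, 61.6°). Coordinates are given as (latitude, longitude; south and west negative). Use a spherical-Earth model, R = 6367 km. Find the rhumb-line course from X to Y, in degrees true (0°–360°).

145.3°

Δψ = ln[tan(π/4+φ₂/2)/tan(π/4+φ₁/2)] = -2.4229
Δλ = +1.6755 rad (taken the short way round)
course = atan2(Δλ, Δψ) = 145.33°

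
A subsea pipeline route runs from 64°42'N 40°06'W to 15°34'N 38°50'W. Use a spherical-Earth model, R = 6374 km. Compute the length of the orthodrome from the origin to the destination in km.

5467 km

cos σ = sin φ₁ sin φ₂ + cos φ₁ cos φ₂ cos Δλ
      = sin(64.70°)sin(15.57°) + cos(64.70°)cos(15.57°)cos(1.27°) = 0.6542
σ = 49.141° → d = Rσ = 6374·0.85767 = 5467 km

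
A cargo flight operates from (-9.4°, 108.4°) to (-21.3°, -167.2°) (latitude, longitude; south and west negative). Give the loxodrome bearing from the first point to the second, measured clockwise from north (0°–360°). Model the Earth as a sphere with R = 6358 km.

Meridional parts: M(φ₁)=-0.1648, M(φ₂)=-0.3806 → ΔM = -0.2158;  Δλ = +1.4731 rad
tan C = Δλ / ΔM = -6.8253 → C = 98.34°

98.3°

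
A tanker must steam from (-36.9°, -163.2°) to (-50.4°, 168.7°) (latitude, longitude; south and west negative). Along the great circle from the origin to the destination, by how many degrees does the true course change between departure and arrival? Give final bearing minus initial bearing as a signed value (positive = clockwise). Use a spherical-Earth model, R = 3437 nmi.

+19.7°

Initial bearing θ₁ = atan2(sin Δλ cos φ₂, cos φ₁ sin φ₂ − sin φ₁ cos φ₂ cos Δλ) = 227.14°
Final bearing θ₂ = (initial bearing from the destination back to the start) + 180° = 246.88°
Δθ = θ₂ − θ₁ = +19.7°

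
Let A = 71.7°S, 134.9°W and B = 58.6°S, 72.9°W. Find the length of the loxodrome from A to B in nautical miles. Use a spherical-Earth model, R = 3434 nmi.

1716 nmi

Rhumb course C = atan2(Δλ, Δψ) with Δψ = ln[tan(π/4+φ₂/2)/tan(π/4+φ₁/2)] = +0.5568, Δλ = +1.0821 → C = 62.77°
d = R·|Δφ| / |cos C| = 3434·0.22864 / 0.45756 = 1716 nmi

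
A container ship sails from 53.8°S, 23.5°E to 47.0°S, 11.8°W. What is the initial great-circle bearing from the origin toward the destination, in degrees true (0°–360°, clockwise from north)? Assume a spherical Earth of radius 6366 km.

θ = atan2( sin Δλ·cos φ₂ ,  cos φ₁ sin φ₂ − sin φ₁ cos φ₂ cos Δλ )
  = atan2(-0.3941, +0.0172) = 272.50°

272.5°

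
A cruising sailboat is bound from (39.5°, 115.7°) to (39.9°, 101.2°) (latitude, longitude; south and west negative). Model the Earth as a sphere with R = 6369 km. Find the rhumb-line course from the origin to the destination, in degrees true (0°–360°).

Δψ = ln[tan(π/4+φ₂/2)/tan(π/4+φ₁/2)] = +0.0091
Δλ = -0.2531 rad (taken the short way round)
course = atan2(Δλ, Δψ) = 272.05°

272.1°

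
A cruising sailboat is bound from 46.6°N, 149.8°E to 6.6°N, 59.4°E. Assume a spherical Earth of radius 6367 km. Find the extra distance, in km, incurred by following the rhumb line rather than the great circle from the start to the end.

272 km

Great circle: cos σ = sin φ₁ sin φ₂ + cos φ₁ cos φ₂ cos Δλ,  σ = 1.4920 rad → d_gc = 9499.4 km
Rhumb line: Δψ = -0.8060, q = Δφ/Δψ = 0.8662, d_rh = R√(Δφ²+q²Δλ²) = 9771.0 km
Excess = 9771.0 − 9499.4 = 271.6 ≈ 272 km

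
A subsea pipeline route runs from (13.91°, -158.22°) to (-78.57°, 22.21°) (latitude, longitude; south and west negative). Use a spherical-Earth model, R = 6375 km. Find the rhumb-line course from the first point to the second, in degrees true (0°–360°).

Δψ = ln[tan(π/4+φ₂/2)/tan(π/4+φ₁/2)] = -2.5470
Δλ = -3.1341 rad (taken the short way round)
course = atan2(Δλ, Δψ) = 230.90°

230.9°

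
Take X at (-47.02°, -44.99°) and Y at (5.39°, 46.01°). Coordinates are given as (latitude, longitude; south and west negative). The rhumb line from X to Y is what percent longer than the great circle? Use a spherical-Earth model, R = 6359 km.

Great circle: σ = 1.6515 rad → d_gc = Rσ = 10501.6 km
Rhumb: Δφ = +0.9147, Δλ = +1.5882, Δψ = +1.0264, q = Δφ/Δψ = 0.8912 → d_rh = R√(Δφ²+q²Δλ²) = 10717.1 km
Excess = (10717.1 − 10501.6) / 10501.6 = 215.5 / 10501.6 = 2.052% ≈ 2.1%

2.1%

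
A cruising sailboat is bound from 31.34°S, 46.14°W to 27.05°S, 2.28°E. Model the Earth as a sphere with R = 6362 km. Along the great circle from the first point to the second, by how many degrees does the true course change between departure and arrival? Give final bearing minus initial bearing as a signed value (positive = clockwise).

Initial bearing θ₁ = atan2(sin Δλ cos φ₂, cos φ₁ sin φ₂ − sin φ₁ cos φ₂ cos Δλ) = 96.93°
Final bearing θ₂ = (initial bearing from the destination back to the start) + 180° = 72.17°
Δθ = θ₂ − θ₁ = -24.8°

-24.8°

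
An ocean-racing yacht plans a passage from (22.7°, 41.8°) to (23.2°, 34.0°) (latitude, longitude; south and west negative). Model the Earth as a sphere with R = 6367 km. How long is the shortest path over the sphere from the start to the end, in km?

cos σ = sin φ₁ sin φ₂ + cos φ₁ cos φ₂ cos Δλ
      = sin(22.70°)sin(23.20°) + cos(22.70°)cos(23.20°)cos(-7.80°) = 0.9921
σ = 7.199° → d = Rσ = 6367·0.12565 = 800 km

800 km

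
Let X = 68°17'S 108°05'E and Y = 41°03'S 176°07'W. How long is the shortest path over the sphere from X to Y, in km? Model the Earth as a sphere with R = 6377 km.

5261 km

cos σ = sin φ₁ sin φ₂ + cos φ₁ cos φ₂ cos Δλ
      = sin(-68.28°)sin(-41.05°) + cos(-68.28°)cos(-41.05°)cos(75.80°) = 0.6786
σ = 47.269° → d = Rσ = 6377·0.82500 = 5261 km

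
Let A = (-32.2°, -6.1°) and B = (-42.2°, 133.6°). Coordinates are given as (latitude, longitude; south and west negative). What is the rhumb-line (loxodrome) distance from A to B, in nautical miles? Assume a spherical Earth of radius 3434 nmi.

6678 nmi

Rhumb course C = atan2(Δλ, Δψ) with Δψ = ln[tan(π/4+φ₂/2)/tan(π/4+φ₁/2)] = -0.2197, Δλ = +2.4382 → C = 95.15°
d = R·|Δφ| / |cos C| = 3434·0.17453 / 0.08975 = 6678 nmi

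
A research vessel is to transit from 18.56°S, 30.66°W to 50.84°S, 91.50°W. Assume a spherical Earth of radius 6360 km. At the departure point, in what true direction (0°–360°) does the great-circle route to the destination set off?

N = sin Δλ·cos φ₂ = -0.5515;  D = cos φ₁ sin φ₂ − sin φ₁ cos φ₂ cos Δλ = -0.6371
initial course = atan2(N, D) = 220.88°

220.9°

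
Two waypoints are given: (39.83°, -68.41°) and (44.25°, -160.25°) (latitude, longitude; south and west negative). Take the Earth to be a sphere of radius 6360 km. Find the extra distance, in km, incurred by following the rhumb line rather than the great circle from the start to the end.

414 km

Great circle: cos σ = sin φ₁ sin φ₂ + cos φ₁ cos φ₂ cos Δλ,  σ = 1.1271 rad → d_gc = 7168.4 km
Rhumb line: Δψ = +0.1039, q = Δφ/Δψ = 0.7422, d_rh = R√(Δφ²+q²Δλ²) = 7582.2 km
Excess = 7582.2 − 7168.4 = 413.8 ≈ 414 km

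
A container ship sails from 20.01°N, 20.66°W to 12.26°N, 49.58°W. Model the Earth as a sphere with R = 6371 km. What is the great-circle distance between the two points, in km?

Haversine: a = sin²(Δφ/2)+cos φ₁ cos φ₂ sin²(Δλ/2) = 0.06182;  σ = 2·atan2(√a,√(1−a))
σ = 28.793° → d = Rσ = 6371·0.50254 = 3202 km

3202 km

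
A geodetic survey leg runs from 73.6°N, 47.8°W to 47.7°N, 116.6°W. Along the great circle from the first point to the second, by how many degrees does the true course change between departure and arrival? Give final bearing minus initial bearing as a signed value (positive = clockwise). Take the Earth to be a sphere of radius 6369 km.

At departure: θ₁ = atan2(sin Δλ cos φ₂, cos φ₁ sin φ₂ − sin φ₁ cos φ₂ cos Δλ) = 267.75°
At arrival: θ₂ = atan2(sin Δλ cos φ₁, −cos φ₂ sin φ₁ + sin φ₂ cos φ₁ cos Δλ) = 204.78°
Δθ = θ₂ − θ₁ = -63.0°

-63.0°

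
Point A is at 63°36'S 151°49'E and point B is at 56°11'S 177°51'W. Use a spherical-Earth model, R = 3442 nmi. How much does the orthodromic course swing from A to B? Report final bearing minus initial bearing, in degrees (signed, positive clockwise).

Initial bearing θ₁ = atan2(sin Δλ cos φ₂, cos φ₁ sin φ₂ − sin φ₁ cos φ₂ cos Δλ) = 77.79°
Final bearing θ₂ = (initial bearing from the destination back to the start) + 180° = 51.34°
Δθ = θ₂ − θ₁ = -26.4°

-26.4°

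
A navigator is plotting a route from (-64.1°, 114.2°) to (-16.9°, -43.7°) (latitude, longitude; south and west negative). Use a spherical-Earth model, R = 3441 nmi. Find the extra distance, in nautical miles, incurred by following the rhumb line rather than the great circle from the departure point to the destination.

1412 nmi

Great circle: cos σ = sin φ₁ sin φ₂ + cos φ₁ cos φ₂ cos Δλ,  σ = 1.6969 rad → d_gc = 5838.9 nmi
Rhumb line: Δψ = +1.1706, q = Δφ/Δψ = 0.7038, d_rh = R√(Δφ²+q²Δλ²) = 7250.8 nmi
Excess = 7250.8 − 5838.9 = 1411.9 ≈ 1412 nmi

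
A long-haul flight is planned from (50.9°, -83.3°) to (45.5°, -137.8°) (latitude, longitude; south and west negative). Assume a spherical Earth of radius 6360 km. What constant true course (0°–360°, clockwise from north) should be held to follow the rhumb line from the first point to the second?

Δψ = ln[tan(π/4+φ₂/2)/tan(π/4+φ₁/2)] = -0.1416
Δλ = -0.9512 rad (taken the short way round)
course = atan2(Δλ, Δψ) = 261.53°

261.5°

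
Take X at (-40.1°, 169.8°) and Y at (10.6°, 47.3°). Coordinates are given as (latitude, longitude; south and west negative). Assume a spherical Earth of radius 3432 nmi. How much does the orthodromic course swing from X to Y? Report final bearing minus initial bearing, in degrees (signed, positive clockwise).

Initial bearing θ₁ = atan2(sin Δλ cos φ₂, cos φ₁ sin φ₂ − sin φ₁ cos φ₂ cos Δλ) = 256.47°
Final bearing θ₂ = (initial bearing from the destination back to the start) + 180° = 310.83°
Δθ = θ₂ − θ₁ = +54.4°

+54.4°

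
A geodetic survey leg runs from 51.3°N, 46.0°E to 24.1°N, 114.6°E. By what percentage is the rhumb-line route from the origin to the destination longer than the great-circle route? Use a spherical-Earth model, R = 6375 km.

2.6%

Great circle: σ = 1.0158 rad → d_gc = Rσ = 6475.8 km
Rhumb: Δφ = -0.4747, Δλ = +1.1973, Δψ = -0.6129, q = Δφ/Δψ = 0.7746 → d_rh = R√(Δφ²+q²Δλ²) = 6642.0 km
Excess = (6642.0 − 6475.8) / 6475.8 = 166.2 / 6475.8 = 2.57% ≈ 2.6%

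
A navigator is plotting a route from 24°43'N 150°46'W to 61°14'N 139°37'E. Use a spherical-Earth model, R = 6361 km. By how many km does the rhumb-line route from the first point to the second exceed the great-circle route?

Great circle: cos σ = sin φ₁ sin φ₂ + cos φ₁ cos φ₂ cos Δλ,  σ = 1.0254 rad → d_gc = 6522.3 km
Rhumb line: Δψ = +0.9154, q = Δφ/Δψ = 0.6962, d_rh = R√(Δφ²+q²Δλ²) = 6737.3 km
Excess = 6737.3 − 6522.3 = 215.0 ≈ 215 km

215 km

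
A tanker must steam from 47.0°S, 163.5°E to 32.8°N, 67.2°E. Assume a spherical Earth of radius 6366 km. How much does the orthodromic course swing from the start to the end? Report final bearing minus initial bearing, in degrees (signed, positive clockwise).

+20.4°

Initial bearing θ₁ = atan2(sin Δλ cos φ₂, cos φ₁ sin φ₂ − sin φ₁ cos φ₂ cos Δλ) = 289.87°
Final bearing θ₂ = (initial bearing from the destination back to the start) + 180° = 310.27°
Δθ = θ₂ − θ₁ = +20.4°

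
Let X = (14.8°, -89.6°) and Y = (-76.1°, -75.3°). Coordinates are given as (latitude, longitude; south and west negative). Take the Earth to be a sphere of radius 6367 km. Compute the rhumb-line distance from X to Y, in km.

Δψ = ln[tan(π/4+φ₂/2)/tan(π/4+φ₁/2)] = -2.3658;  Δφ = -1.5865 rad,  Δλ = +0.2496 rad
q = Δφ/Δψ = 0.6706
d = R·√(Δφ² + q²Δλ²) = 6367·1.59531 = 10157 km

10157 km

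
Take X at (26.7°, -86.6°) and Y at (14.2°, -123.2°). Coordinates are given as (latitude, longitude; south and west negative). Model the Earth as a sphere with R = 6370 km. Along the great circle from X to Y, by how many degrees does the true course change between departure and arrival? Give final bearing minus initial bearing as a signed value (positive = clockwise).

At departure: θ₁ = atan2(sin Δλ cos φ₂, cos φ₁ sin φ₂ − sin φ₁ cos φ₂ cos Δλ) = 257.27°
At arrival: θ₂ = atan2(sin Δλ cos φ₁, −cos φ₂ sin φ₁ + sin φ₂ cos φ₁ cos Δλ) = 244.01°
Δθ = θ₂ − θ₁ = -13.3°

-13.3°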